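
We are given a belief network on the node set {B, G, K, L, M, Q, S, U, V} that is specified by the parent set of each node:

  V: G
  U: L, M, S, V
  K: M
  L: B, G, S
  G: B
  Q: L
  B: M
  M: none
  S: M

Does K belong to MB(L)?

By definition, MB(L) is built from L's parents, L's children, and the co-parents of L.
L has parents B, G, S.
L's children: Q, U.
Co-parents of L (other parents of its children):
  Q has no other parent.
  U's other parents are M, S, V.
MB(L) = {B, G, M, Q, S, U, V}; K is not in this set.

No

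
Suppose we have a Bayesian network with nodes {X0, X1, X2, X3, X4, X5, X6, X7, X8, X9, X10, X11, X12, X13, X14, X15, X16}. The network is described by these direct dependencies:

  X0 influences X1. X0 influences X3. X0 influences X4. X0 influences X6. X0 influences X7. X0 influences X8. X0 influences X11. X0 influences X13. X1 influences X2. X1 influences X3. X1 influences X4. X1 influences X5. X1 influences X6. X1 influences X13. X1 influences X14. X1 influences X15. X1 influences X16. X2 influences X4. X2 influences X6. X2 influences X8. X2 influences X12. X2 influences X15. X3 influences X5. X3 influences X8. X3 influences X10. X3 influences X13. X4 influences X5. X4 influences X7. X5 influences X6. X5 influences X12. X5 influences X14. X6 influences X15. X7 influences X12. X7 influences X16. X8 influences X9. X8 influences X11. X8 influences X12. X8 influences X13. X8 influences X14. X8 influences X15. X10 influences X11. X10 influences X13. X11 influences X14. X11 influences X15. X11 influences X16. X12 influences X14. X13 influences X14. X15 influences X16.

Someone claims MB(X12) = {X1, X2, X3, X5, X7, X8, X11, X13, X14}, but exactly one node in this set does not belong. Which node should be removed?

A node's Markov blanket = Pa ∪ Ch ∪ (parents of Ch other than the node itself).
Pa(X12) = {X2, X5, X7, X8}.
Ch(X12) = {X14}.
Parents of each child, excluding X12:
  X14's other parents are X1, X5, X8, X11, X13.
MB(X12) = {X1, X2, X5, X7, X8, X11, X13, X14}.
X3 is neither a parent, child, nor co-parent of X12, so it does not belong.

X3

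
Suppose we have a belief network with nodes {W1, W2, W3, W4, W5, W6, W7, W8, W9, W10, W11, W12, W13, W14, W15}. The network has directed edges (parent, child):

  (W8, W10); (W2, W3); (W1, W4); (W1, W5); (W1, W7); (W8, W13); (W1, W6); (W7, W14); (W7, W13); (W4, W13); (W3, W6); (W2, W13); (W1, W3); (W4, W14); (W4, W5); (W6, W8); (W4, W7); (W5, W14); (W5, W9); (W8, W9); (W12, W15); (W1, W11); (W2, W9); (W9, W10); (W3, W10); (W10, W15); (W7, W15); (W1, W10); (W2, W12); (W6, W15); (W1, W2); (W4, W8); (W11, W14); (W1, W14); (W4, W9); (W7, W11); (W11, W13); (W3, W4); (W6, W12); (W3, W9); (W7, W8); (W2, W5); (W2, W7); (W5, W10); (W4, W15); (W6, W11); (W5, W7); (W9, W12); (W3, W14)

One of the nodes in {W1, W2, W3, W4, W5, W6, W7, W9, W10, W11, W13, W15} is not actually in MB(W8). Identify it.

Parents of W8: W4, W6, W7.
W8 has children W9, W10, W13.
Co-parents of W8 (other parents of its children):
  parents(W9) \ {W8} = {W2, W3, W4, W5}.
  parents(W10) \ {W8} = {W1, W3, W5, W9}.
  W13's other parents are W2, W4, W7, W11.
MB(W8) = {W1, W2, W3, W4, W5, W6, W7, W9, W10, W11, W13}.
W15 is neither a parent, child, nor co-parent of W8, so it does not belong.

W15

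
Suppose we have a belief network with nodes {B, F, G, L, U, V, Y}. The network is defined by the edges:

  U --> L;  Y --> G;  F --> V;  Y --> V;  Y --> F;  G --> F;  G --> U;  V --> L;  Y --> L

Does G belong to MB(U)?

G is a parent of U.
So G ∈ MB(U).

Yes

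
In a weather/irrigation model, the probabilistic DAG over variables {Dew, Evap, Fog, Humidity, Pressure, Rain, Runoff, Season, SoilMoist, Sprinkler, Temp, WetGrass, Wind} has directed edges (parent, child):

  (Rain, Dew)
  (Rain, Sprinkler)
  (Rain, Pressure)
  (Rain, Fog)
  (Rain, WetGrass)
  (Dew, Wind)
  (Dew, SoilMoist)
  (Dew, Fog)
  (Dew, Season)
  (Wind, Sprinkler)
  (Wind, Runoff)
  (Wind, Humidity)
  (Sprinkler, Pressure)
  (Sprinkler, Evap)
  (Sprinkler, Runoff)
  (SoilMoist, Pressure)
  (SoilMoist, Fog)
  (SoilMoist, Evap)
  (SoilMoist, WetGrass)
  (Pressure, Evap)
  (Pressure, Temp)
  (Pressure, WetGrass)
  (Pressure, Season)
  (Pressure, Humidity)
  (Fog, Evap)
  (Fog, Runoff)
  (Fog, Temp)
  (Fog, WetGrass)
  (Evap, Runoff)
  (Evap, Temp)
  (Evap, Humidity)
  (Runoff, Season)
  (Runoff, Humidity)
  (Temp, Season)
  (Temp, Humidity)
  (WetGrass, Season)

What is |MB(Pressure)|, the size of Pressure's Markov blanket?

Recall MB(v) = parents ∪ children ∪ spouses, where spouses are the other parents of v's children.
Pa(Pressure) = {Rain, SoilMoist, Sprinkler}.
Children of Pressure: Evap, Humidity, Season, Temp, WetGrass.
For each child, the remaining parents (spouses of Pressure):
  Evap's other parents are Fog, SoilMoist, Sprinkler.
  parents(Temp) \ {Pressure} = {Evap, Fog}.
  WetGrass also has parents Fog, Rain, SoilMoist.
  parents(Season) \ {Pressure} = {Dew, Runoff, Temp, WetGrass}.
  Humidity also has parents Evap, Runoff, Temp, Wind.
MB(Pressure) = {Dew, Evap, Fog, Humidity, Rain, Runoff, Season, SoilMoist, Sprinkler, Temp, WetGrass, Wind}, which has 12 nodes.

12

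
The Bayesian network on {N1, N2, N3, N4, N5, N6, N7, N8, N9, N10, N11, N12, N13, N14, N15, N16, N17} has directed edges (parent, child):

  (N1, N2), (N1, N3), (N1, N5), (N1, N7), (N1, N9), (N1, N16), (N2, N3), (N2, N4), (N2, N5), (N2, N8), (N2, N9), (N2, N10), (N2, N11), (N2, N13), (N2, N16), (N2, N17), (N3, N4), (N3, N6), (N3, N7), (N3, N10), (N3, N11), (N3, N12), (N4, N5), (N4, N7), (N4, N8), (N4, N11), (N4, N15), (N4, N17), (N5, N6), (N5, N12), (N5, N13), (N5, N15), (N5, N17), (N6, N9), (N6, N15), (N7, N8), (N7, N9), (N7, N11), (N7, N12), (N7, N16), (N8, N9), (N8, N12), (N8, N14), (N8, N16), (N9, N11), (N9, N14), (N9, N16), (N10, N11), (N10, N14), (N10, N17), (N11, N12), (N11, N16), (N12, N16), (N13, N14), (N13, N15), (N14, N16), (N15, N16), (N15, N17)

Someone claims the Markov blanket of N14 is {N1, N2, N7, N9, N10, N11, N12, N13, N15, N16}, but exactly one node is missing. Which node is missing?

Pa(N14) = {N8, N9, N10, N13}.
N14's children: N16.
Other parents of N14's children:
  parents(N16) \ {N14} = {N1, N2, N7, N8, N9, N11, N12, N15}.
MB(N14) = {N1, N2, N7, N8, N9, N10, N11, N12, N13, N15, N16}.
Comparing with the claimed set, N8 is missing.

N8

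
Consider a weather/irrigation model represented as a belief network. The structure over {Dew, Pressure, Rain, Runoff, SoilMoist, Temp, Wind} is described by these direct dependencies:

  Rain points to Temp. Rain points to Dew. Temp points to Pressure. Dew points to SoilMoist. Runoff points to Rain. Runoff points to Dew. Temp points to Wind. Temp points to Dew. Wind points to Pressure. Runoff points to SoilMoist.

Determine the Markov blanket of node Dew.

{Rain, Runoff, SoilMoist, Temp}

Dew's children: SoilMoist.
Dew's parents: Rain, Runoff, Temp.
Co-parents of Dew (other parents of its children):
  SoilMoist's other parent is Runoff.
So the Markov blanket of Dew is {Rain, Runoff, SoilMoist, Temp}.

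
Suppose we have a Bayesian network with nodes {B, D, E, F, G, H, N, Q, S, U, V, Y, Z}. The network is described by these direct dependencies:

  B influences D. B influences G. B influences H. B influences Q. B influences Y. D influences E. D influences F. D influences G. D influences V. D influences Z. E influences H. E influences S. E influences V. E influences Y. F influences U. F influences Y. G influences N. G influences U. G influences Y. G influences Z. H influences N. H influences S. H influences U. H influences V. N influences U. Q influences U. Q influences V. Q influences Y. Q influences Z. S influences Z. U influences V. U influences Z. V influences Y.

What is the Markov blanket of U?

U's children: V, Z.
Parents of U: F, G, H, N, Q.
For each child, the remaining parents (spouses of U):
  V: D, E, H, Q
  Z: D, G, Q, S
Union: {F, G, H, N, Q} ∪ {V, Z} ∪ {D, E, G, H, Q, S} = {D, E, F, G, H, N, Q, S, V, Z}.

{D, E, F, G, H, N, Q, S, V, Z}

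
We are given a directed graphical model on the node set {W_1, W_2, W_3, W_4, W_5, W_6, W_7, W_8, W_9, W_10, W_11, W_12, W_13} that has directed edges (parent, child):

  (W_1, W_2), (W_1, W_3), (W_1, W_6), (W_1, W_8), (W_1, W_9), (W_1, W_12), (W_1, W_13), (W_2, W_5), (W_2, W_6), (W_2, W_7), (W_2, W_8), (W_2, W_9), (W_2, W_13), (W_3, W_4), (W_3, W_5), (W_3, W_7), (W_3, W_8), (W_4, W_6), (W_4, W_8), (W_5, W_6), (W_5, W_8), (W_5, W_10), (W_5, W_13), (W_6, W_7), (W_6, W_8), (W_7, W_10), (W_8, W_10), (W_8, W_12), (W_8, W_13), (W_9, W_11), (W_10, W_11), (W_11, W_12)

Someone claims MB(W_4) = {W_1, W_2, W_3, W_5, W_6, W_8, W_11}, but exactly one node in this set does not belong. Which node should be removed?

The Markov blanket of a node is its parents, its children, and the other parents of its children.
W_4 has parent W_3.
Children of W_4: W_6, W_8.
For each child, the remaining parents (spouses of W_4):
  W_6's other parents are W_1, W_2, W_5.
  parents(W_8) \ {W_4} = {W_1, W_2, W_3, W_5, W_6}.
MB(W_4) = {W_1, W_2, W_3, W_5, W_6, W_8}.
W_11 is neither a parent, child, nor co-parent of W_4, so it does not belong.

W_11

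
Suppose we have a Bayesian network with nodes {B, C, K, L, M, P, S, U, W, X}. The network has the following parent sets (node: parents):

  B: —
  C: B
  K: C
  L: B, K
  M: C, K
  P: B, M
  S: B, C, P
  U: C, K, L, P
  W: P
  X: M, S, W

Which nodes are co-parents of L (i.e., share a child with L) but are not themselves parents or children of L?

{C, P}

Children of L: U.
  U: C, K, P
Excluding nodes already adjacent to L (B, K, U), the co-parent-only contribution is {C, P}.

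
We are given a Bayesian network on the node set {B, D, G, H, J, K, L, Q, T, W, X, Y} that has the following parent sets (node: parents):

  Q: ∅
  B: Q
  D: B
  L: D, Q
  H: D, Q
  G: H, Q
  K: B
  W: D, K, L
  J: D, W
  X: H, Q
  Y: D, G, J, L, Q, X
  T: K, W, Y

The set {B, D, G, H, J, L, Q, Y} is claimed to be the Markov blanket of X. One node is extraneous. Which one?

A node's Markov blanket = Pa ∪ Ch ∪ (parents of Ch other than the node itself).
Pa(X) = {H, Q}.
X's children: Y.
Other parents of X's children:
  Y also has parents D, G, J, L, Q.
MB(X) = {D, G, H, J, L, Q, Y}.
B is neither a parent, child, nor co-parent of X, so it does not belong.

B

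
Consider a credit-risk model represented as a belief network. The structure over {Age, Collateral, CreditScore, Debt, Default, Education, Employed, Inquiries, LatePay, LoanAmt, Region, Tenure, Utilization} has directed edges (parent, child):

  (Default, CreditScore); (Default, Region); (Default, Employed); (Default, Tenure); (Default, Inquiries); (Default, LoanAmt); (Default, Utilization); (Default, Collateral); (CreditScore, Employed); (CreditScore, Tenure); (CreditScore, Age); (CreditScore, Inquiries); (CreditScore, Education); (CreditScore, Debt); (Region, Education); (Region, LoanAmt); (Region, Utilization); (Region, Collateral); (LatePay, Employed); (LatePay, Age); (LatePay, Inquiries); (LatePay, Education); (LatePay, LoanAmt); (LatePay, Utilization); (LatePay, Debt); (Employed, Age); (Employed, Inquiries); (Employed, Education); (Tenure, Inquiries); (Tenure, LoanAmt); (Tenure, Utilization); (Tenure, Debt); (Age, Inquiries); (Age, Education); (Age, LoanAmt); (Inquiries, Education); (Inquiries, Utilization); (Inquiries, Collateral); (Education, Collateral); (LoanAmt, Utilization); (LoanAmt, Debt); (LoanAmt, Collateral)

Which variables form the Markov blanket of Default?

{Age, Collateral, CreditScore, Education, Employed, Inquiries, LatePay, LoanAmt, Region, Tenure, Utilization}

Recall MB(v) = parents ∪ children ∪ spouses, where spouses are the other parents of v's children.
Default's parents: none.
Ch(Default) = {Collateral, CreditScore, Employed, Inquiries, LoanAmt, Region, Tenure, Utilization}.
Parents of each child, excluding Default:
  CreditScore: no additional parents.
  Region: no additional parents.
  Employed's other parents are CreditScore, LatePay.
  Tenure's other parent is CreditScore.
  Inquiries's other parents are Age, CreditScore, Employed, LatePay, Tenure.
  parents(LoanAmt) \ {Default} = {Age, LatePay, Region, Tenure}.
  Utilization's other parents are Inquiries, LatePay, LoanAmt, Region, Tenure.
  Collateral's other parents are Education, Inquiries, LoanAmt, Region.
Taking the union gives {Age, Collateral, CreditScore, Education, Employed, Inquiries, LatePay, LoanAmt, Region, Tenure, Utilization}.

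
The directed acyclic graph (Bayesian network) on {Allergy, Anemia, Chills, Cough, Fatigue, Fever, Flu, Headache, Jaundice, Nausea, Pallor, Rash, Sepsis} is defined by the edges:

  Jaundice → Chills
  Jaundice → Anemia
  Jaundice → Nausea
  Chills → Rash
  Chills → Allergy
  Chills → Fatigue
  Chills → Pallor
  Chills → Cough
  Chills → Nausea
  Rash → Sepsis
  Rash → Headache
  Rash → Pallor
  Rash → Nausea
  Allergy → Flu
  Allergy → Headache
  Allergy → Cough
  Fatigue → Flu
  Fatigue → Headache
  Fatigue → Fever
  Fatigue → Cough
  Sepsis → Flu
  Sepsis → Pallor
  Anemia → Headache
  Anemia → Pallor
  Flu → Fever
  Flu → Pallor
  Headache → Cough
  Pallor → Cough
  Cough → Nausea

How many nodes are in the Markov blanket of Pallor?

A node's Markov blanket = Pa ∪ Ch ∪ (parents of Ch other than the node itself).
Ch(Pallor) = {Cough}.
Pallor's parents: Anemia, Chills, Flu, Rash, Sepsis.
Parents of each child, excluding Pallor:
  Cough: Allergy, Chills, Fatigue, Headache
MB(Pallor) = {Allergy, Anemia, Chills, Cough, Fatigue, Flu, Headache, Rash, Sepsis}, which has 9 nodes.

9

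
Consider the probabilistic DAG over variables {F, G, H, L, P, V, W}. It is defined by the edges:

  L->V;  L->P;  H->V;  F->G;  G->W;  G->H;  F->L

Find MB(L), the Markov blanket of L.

{F, H, P, V}

The Markov blanket of a node is its parents, its children, and the other parents of its children.
Children of L: P, V.
L has parent F.
Parents of each child, excluding L:
  V: H
  P: —
MB(L) = {F, H, P, V}.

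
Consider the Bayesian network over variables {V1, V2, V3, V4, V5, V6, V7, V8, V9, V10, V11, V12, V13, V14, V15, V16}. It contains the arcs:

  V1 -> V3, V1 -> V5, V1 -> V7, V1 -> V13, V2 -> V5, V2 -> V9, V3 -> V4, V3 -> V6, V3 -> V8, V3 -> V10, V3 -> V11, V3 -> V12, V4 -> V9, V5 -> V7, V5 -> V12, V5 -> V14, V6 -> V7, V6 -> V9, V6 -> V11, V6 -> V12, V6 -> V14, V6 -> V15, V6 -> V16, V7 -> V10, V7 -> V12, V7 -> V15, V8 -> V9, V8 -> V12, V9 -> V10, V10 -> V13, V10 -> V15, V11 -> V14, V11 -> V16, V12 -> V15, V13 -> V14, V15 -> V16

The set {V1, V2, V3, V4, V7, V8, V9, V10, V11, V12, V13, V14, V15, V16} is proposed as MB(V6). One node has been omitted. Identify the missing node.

The Markov blanket of a node is its parents, its children, and the other parents of its children.
V6's parents: V3.
V6 has children V7, V9, V11, V12, V14, V15, V16.
For each child, the remaining parents (spouses of V6):
  parents(V7) \ {V6} = {V1, V5}.
  V9 also has parents V2, V4, V8.
  V11's other parent is V3.
  parents(V12) \ {V6} = {V3, V5, V7, V8}.
  parents(V14) \ {V6} = {V5, V11, V13}.
  V15 also has parents V7, V10, V12.
  V16's other parents are V11, V15.
MB(V6) = {V1, V2, V3, V4, V5, V7, V8, V9, V10, V11, V12, V13, V14, V15, V16}.
Comparing with the claimed set, V5 is missing.

V5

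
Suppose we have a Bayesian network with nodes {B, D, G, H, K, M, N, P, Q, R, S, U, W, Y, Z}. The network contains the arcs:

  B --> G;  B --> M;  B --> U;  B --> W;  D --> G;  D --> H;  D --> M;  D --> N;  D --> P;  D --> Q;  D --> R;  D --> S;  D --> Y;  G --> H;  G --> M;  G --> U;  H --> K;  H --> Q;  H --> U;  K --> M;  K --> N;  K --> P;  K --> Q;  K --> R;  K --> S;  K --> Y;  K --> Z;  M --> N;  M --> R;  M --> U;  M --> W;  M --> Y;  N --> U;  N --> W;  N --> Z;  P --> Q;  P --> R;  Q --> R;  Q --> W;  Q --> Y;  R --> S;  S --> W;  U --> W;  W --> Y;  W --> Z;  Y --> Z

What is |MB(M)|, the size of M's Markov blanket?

13

Recall MB(v) = parents ∪ children ∪ spouses, where spouses are the other parents of v's children.
M's children: N, R, U, W, Y.
Parents of M: B, D, G, K.
Parents of each child, excluding M:
  N: D, K
  R: D, K, P, Q
  U: B, G, H, N
  W: B, N, Q, S, U
  Y: D, K, Q, W
MB(M) = {B, D, G, H, K, N, P, Q, R, S, U, W, Y}, which has 13 nodes.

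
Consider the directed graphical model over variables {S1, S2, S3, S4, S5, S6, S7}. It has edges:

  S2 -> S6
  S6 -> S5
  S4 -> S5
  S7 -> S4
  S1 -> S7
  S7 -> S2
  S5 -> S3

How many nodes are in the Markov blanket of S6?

Recall MB(v) = parents ∪ children ∪ spouses, where spouses are the other parents of v's children.
S6's parents: S2.
Children of S6: S5.
Co-parents of S6 (other parents of its children):
  S5: S4
MB(S6) = {S2, S4, S5}, which has 3 nodes.

3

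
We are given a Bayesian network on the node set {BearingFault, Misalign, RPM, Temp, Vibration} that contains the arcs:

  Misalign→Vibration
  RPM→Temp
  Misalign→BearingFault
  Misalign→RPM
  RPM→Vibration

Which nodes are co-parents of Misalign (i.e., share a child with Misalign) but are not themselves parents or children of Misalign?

{}

Children of Misalign: BearingFault, RPM, Vibration.
  BearingFault: —
  RPM: —
  Vibration: RPM
Excluding nodes already adjacent to Misalign (BearingFault, RPM, Vibration), the co-parent-only contribution is {}.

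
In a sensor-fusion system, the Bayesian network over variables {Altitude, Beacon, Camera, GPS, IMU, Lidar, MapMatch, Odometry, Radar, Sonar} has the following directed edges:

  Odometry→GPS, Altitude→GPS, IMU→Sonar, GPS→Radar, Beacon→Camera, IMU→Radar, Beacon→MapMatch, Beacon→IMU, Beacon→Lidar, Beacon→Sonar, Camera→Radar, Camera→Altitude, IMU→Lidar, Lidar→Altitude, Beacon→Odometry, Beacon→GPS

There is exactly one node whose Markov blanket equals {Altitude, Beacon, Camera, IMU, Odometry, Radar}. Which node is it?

The target node must have every member of {Altitude, Beacon, Camera, IMU, Odometry, Radar} as a parent, child, or co-parent, and no others.
Parents of GPS: Altitude, Beacon, Odometry; children: Radar; co-parents: Camera, IMU.
These exactly cover the given set, so the node is GPS.

GPS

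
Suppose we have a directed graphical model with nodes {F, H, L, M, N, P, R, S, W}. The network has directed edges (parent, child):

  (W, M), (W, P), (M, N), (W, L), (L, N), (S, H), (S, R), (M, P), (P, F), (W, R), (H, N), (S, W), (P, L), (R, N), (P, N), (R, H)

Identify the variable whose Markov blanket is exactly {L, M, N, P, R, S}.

The target node must have every member of {L, M, N, P, R, S} as a parent, child, or co-parent, and no others.
Parents of H: R, S; children: N; co-parents: L, M, P, R.
These exactly cover the given set, so the node is H.

H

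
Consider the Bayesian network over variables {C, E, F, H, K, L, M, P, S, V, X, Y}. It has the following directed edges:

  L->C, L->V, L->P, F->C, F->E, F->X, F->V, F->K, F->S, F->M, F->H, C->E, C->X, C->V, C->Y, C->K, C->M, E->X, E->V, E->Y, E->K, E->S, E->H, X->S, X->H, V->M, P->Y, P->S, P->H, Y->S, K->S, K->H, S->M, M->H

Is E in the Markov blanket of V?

E is a parent of V.
So E ∈ MB(V).

Yes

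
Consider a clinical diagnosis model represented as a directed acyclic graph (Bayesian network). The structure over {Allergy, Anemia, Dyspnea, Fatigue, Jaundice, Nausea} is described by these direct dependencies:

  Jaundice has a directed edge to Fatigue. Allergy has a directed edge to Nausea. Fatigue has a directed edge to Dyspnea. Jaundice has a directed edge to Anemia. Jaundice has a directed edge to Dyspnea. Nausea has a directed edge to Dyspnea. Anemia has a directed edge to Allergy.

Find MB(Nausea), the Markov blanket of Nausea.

{Allergy, Dyspnea, Fatigue, Jaundice}

Nausea has parent Allergy.
Children of Nausea: Dyspnea.
For each child, the remaining parents (spouses of Nausea):
  parents(Dyspnea) \ {Nausea} = {Fatigue, Jaundice}.
Taking the union gives {Allergy, Dyspnea, Fatigue, Jaundice}.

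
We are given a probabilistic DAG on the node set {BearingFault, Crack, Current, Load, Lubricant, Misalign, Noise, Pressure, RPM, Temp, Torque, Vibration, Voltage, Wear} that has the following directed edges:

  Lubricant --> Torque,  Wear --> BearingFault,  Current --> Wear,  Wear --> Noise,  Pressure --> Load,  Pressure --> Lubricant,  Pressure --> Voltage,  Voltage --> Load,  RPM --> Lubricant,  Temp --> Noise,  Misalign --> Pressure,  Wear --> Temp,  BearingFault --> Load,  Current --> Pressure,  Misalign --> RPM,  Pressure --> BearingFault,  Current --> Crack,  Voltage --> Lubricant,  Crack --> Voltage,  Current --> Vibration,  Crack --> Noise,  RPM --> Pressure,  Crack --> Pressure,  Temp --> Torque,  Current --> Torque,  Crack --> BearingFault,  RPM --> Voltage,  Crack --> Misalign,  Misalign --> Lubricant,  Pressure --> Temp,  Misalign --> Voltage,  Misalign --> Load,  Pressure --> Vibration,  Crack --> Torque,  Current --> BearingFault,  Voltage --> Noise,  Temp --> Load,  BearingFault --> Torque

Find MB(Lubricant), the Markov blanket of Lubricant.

The Markov blanket of a node is its parents, its children, and the other parents of its children.
Lubricant has parents Misalign, Pressure, RPM, Voltage.
Lubricant's children: Torque.
For each child, the remaining parents (spouses of Lubricant):
  Torque's other parents are BearingFault, Crack, Current, Temp.
Taking the union gives {BearingFault, Crack, Current, Misalign, Pressure, RPM, Temp, Torque, Voltage}.

{BearingFault, Crack, Current, Misalign, Pressure, RPM, Temp, Torque, Voltage}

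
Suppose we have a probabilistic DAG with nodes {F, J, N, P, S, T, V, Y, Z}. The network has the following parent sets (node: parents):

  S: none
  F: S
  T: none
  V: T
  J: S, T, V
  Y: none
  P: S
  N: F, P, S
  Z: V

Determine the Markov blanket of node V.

{J, S, T, Z}

V's parents: T.
V's children: J, Z.
Other parents of V's children:
  parents(J) \ {V} = {S, T}.
  Z: no additional parents.
Union: {T} ∪ {J, Z} ∪ {S, T} = {J, S, T, Z}.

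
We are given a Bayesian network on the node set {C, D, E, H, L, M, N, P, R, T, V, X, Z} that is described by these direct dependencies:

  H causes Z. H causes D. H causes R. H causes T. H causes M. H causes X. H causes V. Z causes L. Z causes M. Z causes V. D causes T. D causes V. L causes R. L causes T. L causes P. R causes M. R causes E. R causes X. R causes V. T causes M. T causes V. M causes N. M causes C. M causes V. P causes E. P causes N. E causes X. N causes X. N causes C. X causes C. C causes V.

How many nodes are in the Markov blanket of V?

7

A node's Markov blanket = Pa ∪ Ch ∪ (parents of Ch other than the node itself).
Pa(V) = {C, D, H, M, R, T, Z}.
Children of V: none.
V has no children, so there are no co-parents.
MB(V) = {C, D, H, M, R, T, Z}, which has 7 nodes.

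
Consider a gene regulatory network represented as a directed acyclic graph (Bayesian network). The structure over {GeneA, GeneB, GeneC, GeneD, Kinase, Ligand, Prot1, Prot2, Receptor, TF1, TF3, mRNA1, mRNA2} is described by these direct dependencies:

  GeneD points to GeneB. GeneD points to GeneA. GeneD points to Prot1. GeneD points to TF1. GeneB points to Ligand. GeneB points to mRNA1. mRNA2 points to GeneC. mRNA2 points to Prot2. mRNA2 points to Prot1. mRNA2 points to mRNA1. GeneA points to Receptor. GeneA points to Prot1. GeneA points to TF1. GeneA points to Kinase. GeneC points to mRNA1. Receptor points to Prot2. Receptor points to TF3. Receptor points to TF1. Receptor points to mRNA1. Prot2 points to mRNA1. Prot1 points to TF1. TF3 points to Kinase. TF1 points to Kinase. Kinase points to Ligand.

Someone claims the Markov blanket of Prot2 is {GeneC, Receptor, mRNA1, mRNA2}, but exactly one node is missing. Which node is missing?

GeneB

Ch(Prot2) = {mRNA1}.
Parents of Prot2: Receptor, mRNA2.
Parents of each child, excluding Prot2:
  mRNA1's other parents are GeneB, GeneC, Receptor, mRNA2.
MB(Prot2) = {GeneB, GeneC, Receptor, mRNA1, mRNA2}.
Comparing with the claimed set, GeneB is missing.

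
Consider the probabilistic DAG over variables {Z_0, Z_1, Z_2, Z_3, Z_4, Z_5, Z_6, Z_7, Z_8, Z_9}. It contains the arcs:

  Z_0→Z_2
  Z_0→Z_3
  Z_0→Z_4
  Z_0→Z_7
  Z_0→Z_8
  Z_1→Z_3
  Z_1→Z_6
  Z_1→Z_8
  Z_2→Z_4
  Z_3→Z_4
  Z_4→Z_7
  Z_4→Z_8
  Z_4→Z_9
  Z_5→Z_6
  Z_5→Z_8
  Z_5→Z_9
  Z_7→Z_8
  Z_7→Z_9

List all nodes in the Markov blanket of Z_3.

{Z_0, Z_1, Z_2, Z_4}

Pa(Z_3) = {Z_0, Z_1}.
Children of Z_3: Z_4.
For each child, the remaining parents (spouses of Z_3):
  Z_4: Z_0, Z_2
So the Markov blanket of Z_3 is {Z_0, Z_1, Z_2, Z_4}.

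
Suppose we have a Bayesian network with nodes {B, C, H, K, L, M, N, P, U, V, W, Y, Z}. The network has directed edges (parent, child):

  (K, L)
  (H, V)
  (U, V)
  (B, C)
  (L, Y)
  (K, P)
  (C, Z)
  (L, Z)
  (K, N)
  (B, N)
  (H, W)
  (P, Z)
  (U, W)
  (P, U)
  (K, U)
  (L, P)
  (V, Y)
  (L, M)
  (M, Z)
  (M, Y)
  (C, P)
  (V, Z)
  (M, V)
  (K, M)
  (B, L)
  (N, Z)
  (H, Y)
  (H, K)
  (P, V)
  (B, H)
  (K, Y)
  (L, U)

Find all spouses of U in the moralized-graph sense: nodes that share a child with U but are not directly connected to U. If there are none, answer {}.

Children of U: V, W.
  V also has parents H, M, P.
  parents(W) \ {U} = {H}.
Excluding nodes already adjacent to U (K, L, P, V, W), the co-parent-only contribution is {H, M}.

{H, M}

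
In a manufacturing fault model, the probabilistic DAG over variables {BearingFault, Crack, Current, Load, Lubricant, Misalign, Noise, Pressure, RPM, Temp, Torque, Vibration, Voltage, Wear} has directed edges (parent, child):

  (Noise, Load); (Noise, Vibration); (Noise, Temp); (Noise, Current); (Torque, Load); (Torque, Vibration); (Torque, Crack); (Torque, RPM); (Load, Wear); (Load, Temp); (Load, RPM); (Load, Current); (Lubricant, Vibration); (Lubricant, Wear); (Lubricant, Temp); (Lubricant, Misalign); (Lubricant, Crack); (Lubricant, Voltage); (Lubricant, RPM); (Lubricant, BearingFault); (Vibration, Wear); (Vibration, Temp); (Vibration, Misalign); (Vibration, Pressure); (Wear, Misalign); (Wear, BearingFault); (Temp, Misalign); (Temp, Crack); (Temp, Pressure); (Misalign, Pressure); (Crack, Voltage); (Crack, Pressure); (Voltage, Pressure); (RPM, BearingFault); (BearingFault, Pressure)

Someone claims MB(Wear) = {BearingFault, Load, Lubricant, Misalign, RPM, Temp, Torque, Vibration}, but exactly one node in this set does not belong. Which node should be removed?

Torque

Pa(Wear) = {Load, Lubricant, Vibration}.
Ch(Wear) = {BearingFault, Misalign}.
Parents of each child, excluding Wear:
  Misalign also has parents Lubricant, Temp, Vibration.
  parents(BearingFault) \ {Wear} = {Lubricant, RPM}.
MB(Wear) = {BearingFault, Load, Lubricant, Misalign, RPM, Temp, Vibration}.
Torque is neither a parent, child, nor co-parent of Wear, so it does not belong.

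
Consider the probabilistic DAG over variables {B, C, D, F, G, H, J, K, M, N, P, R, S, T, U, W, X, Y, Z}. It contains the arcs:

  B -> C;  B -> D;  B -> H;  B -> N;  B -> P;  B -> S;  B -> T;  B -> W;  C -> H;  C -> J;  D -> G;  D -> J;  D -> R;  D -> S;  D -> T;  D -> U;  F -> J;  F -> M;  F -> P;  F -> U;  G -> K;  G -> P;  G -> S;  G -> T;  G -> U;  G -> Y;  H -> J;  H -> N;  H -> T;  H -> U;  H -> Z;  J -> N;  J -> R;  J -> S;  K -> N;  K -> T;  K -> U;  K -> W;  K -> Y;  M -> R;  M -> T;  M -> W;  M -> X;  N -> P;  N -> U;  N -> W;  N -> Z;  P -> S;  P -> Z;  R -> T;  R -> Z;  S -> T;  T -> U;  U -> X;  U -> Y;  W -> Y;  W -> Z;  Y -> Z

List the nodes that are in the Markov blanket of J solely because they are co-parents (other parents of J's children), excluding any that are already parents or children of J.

Children of J: N, R, S.
  N's other parents are B, H, K.
  R's other parents are D, M.
  S's other parents are B, D, G, P.
Excluding nodes already adjacent to J (C, D, F, H, N, R, S), the co-parent-only contribution is {B, G, K, M, P}.

{B, G, K, M, P}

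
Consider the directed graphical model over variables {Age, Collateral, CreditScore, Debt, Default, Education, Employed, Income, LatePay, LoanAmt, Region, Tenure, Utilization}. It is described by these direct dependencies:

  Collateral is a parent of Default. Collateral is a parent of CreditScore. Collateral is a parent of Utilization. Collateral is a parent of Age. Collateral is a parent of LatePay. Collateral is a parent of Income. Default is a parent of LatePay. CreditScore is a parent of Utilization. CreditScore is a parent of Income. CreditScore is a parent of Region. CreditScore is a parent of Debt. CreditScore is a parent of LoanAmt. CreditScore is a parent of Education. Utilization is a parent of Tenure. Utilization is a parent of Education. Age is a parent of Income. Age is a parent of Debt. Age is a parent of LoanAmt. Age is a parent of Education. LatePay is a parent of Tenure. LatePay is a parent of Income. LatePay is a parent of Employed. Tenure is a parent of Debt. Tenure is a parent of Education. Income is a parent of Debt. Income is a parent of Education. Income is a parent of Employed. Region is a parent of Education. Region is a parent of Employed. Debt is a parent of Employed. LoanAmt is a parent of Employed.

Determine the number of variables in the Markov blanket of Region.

10

By definition, MB(Region) is built from Region's parents, Region's children, and the co-parents of Region.
Region's children: Education, Employed.
Parents of Region: CreditScore.
Other parents of Region's children:
  Education's other parents are Age, CreditScore, Income, Tenure, Utilization.
  Employed's other parents are Debt, Income, LatePay, LoanAmt.
MB(Region) = {Age, CreditScore, Debt, Education, Employed, Income, LatePay, LoanAmt, Tenure, Utilization}, which has 10 nodes.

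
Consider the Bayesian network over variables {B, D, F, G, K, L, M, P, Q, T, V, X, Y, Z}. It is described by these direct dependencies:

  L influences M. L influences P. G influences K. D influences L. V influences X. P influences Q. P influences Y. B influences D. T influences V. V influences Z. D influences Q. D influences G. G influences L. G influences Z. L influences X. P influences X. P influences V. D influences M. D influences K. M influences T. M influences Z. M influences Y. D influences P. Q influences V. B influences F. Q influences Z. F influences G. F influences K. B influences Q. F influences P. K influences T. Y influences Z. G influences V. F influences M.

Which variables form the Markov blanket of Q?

{B, D, G, M, P, T, V, Y, Z}

By definition, MB(Q) is built from Q's parents, Q's children, and the co-parents of Q.
Pa(Q) = {B, D, P}.
Q has children V, Z.
For each child, the remaining parents (spouses of Q):
  parents(V) \ {Q} = {G, P, T}.
  Z's other parents are G, M, V, Y.
MB(Q) = {B, D, G, M, P, T, V, Y, Z}.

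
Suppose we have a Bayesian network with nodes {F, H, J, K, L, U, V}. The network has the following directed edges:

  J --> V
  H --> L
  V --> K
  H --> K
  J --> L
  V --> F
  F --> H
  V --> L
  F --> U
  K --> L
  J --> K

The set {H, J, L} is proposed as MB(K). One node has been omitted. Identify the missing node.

By definition, MB(K) is built from K's parents, K's children, and the co-parents of K.
Pa(K) = {H, J, V}.
Ch(K) = {L}.
For each child, the remaining parents (spouses of K):
  parents(L) \ {K} = {H, J, V}.
MB(K) = {H, J, L, V}.
Comparing with the claimed set, V is missing.

V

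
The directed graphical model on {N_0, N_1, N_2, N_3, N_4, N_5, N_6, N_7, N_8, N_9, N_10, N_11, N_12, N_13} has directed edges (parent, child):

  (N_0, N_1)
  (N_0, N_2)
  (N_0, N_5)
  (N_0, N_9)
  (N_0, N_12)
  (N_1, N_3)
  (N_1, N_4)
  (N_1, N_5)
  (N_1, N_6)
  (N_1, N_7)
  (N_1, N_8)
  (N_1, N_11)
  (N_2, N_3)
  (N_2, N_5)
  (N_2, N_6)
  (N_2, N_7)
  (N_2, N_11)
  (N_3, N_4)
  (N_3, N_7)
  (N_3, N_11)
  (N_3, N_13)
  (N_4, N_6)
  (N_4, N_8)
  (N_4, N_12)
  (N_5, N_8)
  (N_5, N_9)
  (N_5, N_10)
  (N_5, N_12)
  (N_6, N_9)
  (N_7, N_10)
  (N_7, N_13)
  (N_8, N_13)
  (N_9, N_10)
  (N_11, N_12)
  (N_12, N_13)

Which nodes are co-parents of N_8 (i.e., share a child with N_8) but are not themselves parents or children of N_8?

{N_3, N_7, N_12}

Children of N_8: N_13.
  N_13 also has parents N_3, N_7, N_12.
Excluding nodes already adjacent to N_8 (N_1, N_4, N_5, N_13), the co-parent-only contribution is {N_3, N_7, N_12}.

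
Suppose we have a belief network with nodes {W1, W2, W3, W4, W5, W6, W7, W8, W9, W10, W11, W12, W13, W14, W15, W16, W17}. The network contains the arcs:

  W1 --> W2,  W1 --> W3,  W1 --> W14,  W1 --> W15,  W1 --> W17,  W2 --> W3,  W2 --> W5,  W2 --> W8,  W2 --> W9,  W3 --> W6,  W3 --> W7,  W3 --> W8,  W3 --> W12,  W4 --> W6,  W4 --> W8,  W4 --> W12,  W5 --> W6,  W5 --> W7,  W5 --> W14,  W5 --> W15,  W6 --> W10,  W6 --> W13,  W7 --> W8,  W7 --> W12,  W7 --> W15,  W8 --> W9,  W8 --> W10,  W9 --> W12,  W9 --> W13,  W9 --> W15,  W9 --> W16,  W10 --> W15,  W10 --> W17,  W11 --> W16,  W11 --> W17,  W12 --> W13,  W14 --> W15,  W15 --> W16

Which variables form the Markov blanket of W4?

{W2, W3, W5, W6, W7, W8, W9, W12}

A node's Markov blanket = Pa ∪ Ch ∪ (parents of Ch other than the node itself).
Children of W4: W6, W8, W12.
Pa(W4) = {}.
Other parents of W4's children:
  W6's other parents are W3, W5.
  W8 also has parents W2, W3, W7.
  W12's other parents are W3, W7, W9.
MB(W4) = {W2, W3, W5, W6, W7, W8, W9, W12}.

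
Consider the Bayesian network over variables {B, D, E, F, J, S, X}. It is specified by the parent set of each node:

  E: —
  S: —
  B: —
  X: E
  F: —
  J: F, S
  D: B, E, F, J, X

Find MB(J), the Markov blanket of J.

A node's Markov blanket = Pa ∪ Ch ∪ (parents of Ch other than the node itself).
J's parents: F, S.
J has child D.
Other parents of J's children:
  parents(D) \ {J} = {B, E, F, X}.
Union: {F, S} ∪ {D} ∪ {B, E, F, X} = {B, D, E, F, S, X}.

{B, D, E, F, S, X}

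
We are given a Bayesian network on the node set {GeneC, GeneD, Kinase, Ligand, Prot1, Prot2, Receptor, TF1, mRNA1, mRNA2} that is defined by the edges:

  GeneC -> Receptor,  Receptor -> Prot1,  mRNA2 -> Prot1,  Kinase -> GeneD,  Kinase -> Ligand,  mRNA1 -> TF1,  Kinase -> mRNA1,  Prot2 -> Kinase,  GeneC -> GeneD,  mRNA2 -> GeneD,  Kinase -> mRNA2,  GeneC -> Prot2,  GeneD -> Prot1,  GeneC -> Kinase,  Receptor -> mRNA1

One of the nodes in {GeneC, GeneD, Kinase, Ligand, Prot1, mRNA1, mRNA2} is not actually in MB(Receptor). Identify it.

Parents of Receptor: GeneC.
Receptor's children: Prot1, mRNA1.
For each child, the remaining parents (spouses of Receptor):
  Prot1's other parents are GeneD, mRNA2.
  mRNA1's other parent is Kinase.
MB(Receptor) = {GeneC, GeneD, Kinase, Prot1, mRNA1, mRNA2}.
Ligand is neither a parent, child, nor co-parent of Receptor, so it does not belong.

Ligand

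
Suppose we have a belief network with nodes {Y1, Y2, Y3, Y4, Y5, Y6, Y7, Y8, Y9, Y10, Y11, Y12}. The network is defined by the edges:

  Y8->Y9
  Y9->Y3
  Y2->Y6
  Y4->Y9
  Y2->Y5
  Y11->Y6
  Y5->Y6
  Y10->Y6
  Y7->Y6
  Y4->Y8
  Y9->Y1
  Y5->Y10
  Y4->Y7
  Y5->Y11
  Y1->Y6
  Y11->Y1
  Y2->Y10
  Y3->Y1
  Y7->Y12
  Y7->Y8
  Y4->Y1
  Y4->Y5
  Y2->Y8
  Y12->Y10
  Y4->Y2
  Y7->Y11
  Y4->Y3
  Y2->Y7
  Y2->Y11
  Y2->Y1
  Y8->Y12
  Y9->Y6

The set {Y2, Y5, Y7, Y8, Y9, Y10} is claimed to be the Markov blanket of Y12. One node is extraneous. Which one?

Y12 has parents Y7, Y8.
Ch(Y12) = {Y10}.
Other parents of Y12's children:
  Y10: Y2, Y5
MB(Y12) = {Y2, Y5, Y7, Y8, Y10}.
Y9 is neither a parent, child, nor co-parent of Y12, so it does not belong.

Y9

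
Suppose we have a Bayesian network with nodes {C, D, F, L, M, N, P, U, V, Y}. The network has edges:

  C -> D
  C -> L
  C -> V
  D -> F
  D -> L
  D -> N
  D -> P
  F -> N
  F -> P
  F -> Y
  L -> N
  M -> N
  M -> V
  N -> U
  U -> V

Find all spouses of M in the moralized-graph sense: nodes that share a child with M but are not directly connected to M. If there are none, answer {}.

Children of M: N, V.
  N's other parents are D, F, L.
  V's other parents are C, U.
Excluding nodes already adjacent to M (N, V), the co-parent-only contribution is {C, D, F, L, U}.

{C, D, F, L, U}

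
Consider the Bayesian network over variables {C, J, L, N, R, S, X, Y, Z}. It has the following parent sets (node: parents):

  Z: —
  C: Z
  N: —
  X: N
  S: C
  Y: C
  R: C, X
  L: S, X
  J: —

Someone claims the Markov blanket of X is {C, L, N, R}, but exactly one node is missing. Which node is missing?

S

By definition, MB(X) is built from X's parents, X's children, and the co-parents of X.
X has parent N.
X's children: L, R.
Other parents of X's children:
  R: C
  L: S
MB(X) = {C, L, N, R, S}.
Comparing with the claimed set, S is missing.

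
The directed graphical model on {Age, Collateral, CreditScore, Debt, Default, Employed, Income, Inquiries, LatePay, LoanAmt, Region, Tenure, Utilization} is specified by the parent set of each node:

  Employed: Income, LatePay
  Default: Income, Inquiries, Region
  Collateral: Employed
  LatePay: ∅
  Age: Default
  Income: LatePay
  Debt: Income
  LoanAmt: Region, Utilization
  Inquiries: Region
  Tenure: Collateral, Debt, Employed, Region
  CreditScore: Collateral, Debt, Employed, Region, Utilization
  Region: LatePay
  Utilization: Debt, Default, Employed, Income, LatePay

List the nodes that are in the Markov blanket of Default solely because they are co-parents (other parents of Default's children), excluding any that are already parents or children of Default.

Children of Default: Age, Utilization.
  Utilization's other parents are Debt, Employed, Income, LatePay.
  Age: no additional parents.
Excluding nodes already adjacent to Default (Age, Income, Inquiries, Region, Utilization), the co-parent-only contribution is {Debt, Employed, LatePay}.

{Debt, Employed, LatePay}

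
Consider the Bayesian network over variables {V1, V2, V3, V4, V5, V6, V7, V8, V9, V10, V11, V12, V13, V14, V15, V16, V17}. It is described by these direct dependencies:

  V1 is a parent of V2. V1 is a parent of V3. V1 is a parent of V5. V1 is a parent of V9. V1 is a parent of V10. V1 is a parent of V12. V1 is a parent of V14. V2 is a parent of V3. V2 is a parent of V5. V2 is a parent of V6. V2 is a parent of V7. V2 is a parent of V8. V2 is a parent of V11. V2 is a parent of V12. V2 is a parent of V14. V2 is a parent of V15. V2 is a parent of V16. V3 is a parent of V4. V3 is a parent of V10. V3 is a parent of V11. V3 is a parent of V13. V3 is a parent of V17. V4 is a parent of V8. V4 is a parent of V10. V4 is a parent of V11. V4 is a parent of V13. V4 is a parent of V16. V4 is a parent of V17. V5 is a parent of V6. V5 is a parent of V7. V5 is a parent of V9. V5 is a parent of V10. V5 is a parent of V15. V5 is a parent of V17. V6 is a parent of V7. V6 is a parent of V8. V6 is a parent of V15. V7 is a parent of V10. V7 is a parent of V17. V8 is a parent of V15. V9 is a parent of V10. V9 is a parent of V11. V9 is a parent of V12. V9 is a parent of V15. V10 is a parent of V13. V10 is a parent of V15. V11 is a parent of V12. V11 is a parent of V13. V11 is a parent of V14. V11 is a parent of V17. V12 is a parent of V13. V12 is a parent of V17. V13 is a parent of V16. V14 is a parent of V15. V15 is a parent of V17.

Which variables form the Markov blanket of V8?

By definition, MB(V8) is built from V8's parents, V8's children, and the co-parents of V8.
Pa(V8) = {V2, V4, V6}.
V8's children: V15.
Co-parents of V8 (other parents of its children):
  V15: V2, V5, V6, V9, V10, V14
Taking the union gives {V2, V4, V5, V6, V9, V10, V14, V15}.

{V2, V4, V5, V6, V9, V10, V14, V15}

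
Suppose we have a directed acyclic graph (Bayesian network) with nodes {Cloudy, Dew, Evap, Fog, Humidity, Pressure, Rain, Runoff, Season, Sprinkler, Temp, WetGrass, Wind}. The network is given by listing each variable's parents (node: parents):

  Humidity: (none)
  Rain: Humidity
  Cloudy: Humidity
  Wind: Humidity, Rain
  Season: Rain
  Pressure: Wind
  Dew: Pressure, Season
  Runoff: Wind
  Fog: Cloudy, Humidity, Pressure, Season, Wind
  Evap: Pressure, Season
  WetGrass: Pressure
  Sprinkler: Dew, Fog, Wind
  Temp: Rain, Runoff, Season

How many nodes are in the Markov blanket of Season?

Season's parents: Rain.
Season's children: Dew, Evap, Fog, Temp.
Other parents of Season's children:
  parents(Dew) \ {Season} = {Pressure}.
  Fog's other parents are Cloudy, Humidity, Pressure, Wind.
  Evap's other parent is Pressure.
  Temp's other parents are Rain, Runoff.
MB(Season) = {Cloudy, Dew, Evap, Fog, Humidity, Pressure, Rain, Runoff, Temp, Wind}, which has 10 nodes.

10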